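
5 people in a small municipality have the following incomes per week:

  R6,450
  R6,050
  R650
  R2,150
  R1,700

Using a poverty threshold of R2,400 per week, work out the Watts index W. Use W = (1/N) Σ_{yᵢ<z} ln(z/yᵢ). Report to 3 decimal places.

0.352

Below the line: R650, R1,700, R2,150 (q = 3 of N = 5).
Log shortfalls: ln(2400/650) = 1.3063; ln(2400/1700) = 0.3448; ln(2400/2150) = 0.1100.
W = 1.761093 / 5 = 0.352.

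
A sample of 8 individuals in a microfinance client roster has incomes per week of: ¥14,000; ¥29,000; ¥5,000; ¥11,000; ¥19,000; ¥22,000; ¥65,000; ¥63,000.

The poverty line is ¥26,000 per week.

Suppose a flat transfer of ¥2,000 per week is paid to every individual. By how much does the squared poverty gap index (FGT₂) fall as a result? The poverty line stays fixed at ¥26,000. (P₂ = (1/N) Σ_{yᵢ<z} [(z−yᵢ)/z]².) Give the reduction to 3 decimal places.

Before: below the line — ¥5,000, ¥11,000, ¥14,000, ¥19,000, ¥22,000; squared poverty gap index (FGT₂) = 0.16180.
After the ¥2,000 transfer: below the line — ¥7,000, ¥13,000, ¥16,000, ¥21,000, ¥24,000; squared poverty gap index (FGT₂) = 0.12186.
Reduction = 0.16180 − 0.12186 = 0.040.

0.040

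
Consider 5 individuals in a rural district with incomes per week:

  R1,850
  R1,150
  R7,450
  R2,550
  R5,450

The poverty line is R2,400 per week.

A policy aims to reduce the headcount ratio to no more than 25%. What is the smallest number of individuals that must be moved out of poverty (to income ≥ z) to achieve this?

1

2 of the 5 individuals are poor, so H = 2/5 = 0.400.
A headcount ratio of at most 25% allows at most ⌊0.25 × 5⌋ = 1 poor individuals.
So at least 2 − 1 = 1 must be lifted.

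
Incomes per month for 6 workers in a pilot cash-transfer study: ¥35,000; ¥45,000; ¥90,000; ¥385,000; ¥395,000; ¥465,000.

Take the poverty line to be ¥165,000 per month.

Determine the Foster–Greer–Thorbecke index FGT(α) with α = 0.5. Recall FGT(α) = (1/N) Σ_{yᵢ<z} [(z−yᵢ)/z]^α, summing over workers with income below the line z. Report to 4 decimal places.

0.4024

Poor units: ¥35,000, ¥45,000, ¥90,000 (q = 3 of N = 6).
Gap ratios (z−y)/z: (165000−35000)/165000 = 0.7879; (165000−45000)/165000 = 0.7273; (165000−90000)/165000 = 0.4545.
Raised to α = 0.5: 0.88763; 0.85280; 0.67420.
Sum = 2.414628; FGT(0.5) = 2.414628 / 6 = 0.4024.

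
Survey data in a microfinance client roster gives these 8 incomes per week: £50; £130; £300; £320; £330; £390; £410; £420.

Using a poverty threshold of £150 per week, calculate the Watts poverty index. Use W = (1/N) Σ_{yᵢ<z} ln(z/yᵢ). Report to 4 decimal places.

Below the line: £50, £130 (q = 2 of N = 8).
ln(z/y) terms: ln(150/50) = 1.0986; ln(150/130) = 0.1431.
W = 1.241713 / 8 = 0.1552.

0.1552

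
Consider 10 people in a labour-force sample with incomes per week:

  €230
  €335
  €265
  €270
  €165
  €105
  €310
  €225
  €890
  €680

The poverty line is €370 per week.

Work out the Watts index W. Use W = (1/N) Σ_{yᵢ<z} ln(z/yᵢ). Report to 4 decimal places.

Incomes under z: €105, €165, €225, €230, €265, €270, €310, €335 (q = 8 of N = 10).
Log shortfalls: ln(370/105) = 1.2595; ln(370/165) = 0.8076; ln(370/225) = 0.4974; ln(370/230) = 0.4754; ln(370/265) = 0.3338; ln(370/270) = 0.3151; ln(370/310) = 0.1769; ln(370/335) = 0.0994.
W = 3.965084 / 10 = 0.3965.

0.3965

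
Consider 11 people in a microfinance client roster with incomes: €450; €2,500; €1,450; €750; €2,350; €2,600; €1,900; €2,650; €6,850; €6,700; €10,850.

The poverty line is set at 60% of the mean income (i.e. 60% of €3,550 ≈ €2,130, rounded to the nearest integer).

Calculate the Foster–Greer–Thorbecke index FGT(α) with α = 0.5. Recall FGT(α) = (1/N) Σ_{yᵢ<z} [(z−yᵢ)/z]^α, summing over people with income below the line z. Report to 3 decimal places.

0.235

Below z: €450, €750, €1,450, €1,900 (q = 4 of N = 11).
Relative gaps: (2130−450)/2130 = 0.7887; (2130−750)/2130 = 0.6479; (2130−1450)/2130 = 0.3192; (2130−1900)/2130 = 0.1080.
Raised to α = 0.5: 0.88811; 0.80491; 0.56502; 0.32860.
Sum = 2.586647; FGT(0.5) = 2.586647 / 11 = 0.235.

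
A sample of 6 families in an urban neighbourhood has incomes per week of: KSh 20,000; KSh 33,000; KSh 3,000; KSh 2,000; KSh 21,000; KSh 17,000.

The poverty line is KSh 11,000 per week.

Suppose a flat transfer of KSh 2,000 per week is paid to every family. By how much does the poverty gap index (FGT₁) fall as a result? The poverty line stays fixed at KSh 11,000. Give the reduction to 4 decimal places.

0.0606

Before: below the line — KSh 2,000, KSh 3,000; poverty gap index (FGT₁) = 0.257576.
After the KSh 2,000 transfer: below the line — KSh 4,000, KSh 5,000; poverty gap index (FGT₁) = 0.196970.
Reduction = 0.257576 − 0.196970 = 0.0606.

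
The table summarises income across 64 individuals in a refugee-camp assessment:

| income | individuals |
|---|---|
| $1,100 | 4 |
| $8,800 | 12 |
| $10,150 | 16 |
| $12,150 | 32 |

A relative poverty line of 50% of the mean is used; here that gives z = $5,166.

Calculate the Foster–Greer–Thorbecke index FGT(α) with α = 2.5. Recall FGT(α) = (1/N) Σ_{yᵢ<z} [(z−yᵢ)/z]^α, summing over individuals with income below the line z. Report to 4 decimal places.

Incomes under z: 4×$1,100 (q = 4 of N = 64).
Relative gaps: (5166−1100)/5166 = 0.7871 (×4).
Raised to α = 2.5: 0.54958 (×4).
Sum = 2.198328; FGT(2.5) = 2.198328 / 64 = 0.0343.

0.0343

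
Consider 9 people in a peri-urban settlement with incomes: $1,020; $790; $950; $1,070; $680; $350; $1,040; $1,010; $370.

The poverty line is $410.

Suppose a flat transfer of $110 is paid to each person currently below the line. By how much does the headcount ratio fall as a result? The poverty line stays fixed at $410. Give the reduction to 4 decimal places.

Before: below the line — $350, $370; headcount ratio = 0.222222.
After the $110 transfer: below the line — none; headcount ratio = 0.000000.
Reduction = 0.222222 − 0.000000 = 0.2222.

0.2222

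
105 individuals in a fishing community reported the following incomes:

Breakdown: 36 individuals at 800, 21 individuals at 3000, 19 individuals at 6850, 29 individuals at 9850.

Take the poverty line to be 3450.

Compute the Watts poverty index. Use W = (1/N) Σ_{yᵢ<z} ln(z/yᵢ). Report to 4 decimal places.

Poor units: 36×800, 21×3000 (q = 57 of N = 105).
ln(z/y) terms: ln(3450/800) = 1.4615 (×36); ln(3450/3000) = 0.1398 (×21).
W = 55.549641 / 105 = 0.5290.

0.5290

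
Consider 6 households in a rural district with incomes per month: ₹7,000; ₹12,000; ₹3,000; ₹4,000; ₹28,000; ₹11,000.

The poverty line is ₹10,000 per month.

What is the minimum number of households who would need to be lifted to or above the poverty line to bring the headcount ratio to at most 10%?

3

3 of the 6 households are poor, so H = 3/6 = 0.500.
A headcount ratio of at most 10% allows at most ⌊0.10 × 6⌋ = 0 poor households.
So at least 3 − 0 = 3 must be lifted.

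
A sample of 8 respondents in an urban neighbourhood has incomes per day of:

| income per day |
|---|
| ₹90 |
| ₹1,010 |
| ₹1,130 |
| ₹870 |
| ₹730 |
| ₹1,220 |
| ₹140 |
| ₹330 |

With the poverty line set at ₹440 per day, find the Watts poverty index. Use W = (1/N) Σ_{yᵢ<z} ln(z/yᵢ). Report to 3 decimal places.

Below the line: ₹90, ₹140, ₹330 (q = 3 of N = 8).
Log shortfalls: ln(440/90) = 1.5870; ln(440/140) = 1.1451; ln(440/330) = 0.2877.
W = 3.019779 / 8 = 0.377.

0.377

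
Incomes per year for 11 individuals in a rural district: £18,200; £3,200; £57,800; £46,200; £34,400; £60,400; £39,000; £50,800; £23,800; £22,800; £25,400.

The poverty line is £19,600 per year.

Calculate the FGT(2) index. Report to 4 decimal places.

Below z: £3,200, £18,200 (q = 2 of N = 11).
Relative gaps: (19600−3200)/19600 = 0.8367; (19600−18200)/19600 = 0.0714.
Squared: 0.7001; 0.0051.
Sum = 0.705227; P₂ = 0.705227 / 11 = 0.0641.

0.0641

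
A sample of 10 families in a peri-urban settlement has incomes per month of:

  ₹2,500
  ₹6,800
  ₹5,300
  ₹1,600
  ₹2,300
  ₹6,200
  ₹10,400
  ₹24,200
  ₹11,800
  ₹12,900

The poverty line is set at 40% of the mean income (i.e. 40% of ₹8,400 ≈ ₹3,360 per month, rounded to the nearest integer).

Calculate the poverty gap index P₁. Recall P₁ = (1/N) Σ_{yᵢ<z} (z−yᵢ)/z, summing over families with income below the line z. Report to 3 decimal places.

0.110

Incomes under z: ₹1,600, ₹2,300, ₹2,500 (q = 3 of N = 10).
Shortfall ratios: (3360−1600)/3360 = 0.5238; (3360−2300)/3360 = 0.3155; (3360−2500)/3360 = 0.2560.
Σ = 1.095238. Dividing by the full population N = 10 gives P₁ = 0.110.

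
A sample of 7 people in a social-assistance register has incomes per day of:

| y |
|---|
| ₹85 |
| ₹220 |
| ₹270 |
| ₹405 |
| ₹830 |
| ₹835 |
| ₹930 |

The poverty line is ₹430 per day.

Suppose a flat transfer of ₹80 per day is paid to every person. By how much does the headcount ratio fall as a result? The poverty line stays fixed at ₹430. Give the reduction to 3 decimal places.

0.143

Before: below the line — ₹85, ₹220, ₹270, ₹405; headcount ratio = 0.57143.
After the ₹80 transfer: below the line — ₹165, ₹300, ₹350; headcount ratio = 0.42857.
Reduction = 0.57143 − 0.42857 = 0.143.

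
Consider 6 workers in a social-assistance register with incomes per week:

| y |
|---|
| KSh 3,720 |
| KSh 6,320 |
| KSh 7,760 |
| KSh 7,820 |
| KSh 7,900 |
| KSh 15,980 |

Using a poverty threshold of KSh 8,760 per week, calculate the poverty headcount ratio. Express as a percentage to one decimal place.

5 of the 6 workers have income below KSh 8,760.
H = 5/6 = 83.3%.

83.3%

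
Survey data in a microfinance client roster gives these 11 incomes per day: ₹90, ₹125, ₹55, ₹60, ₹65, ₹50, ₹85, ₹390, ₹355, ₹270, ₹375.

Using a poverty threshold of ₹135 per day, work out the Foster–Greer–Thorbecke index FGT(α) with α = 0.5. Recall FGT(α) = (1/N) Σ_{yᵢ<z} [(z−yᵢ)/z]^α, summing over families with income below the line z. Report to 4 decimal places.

Below the line: ₹50, ₹55, ₹60, ₹65, ₹85, ₹90, ₹125 (q = 7 of N = 11).
Gap ratios (z−y)/z: (135−50)/135 = 0.6296; (135−55)/135 = 0.5926; (135−60)/135 = 0.5556; (135−65)/135 = 0.5185; (135−85)/135 = 0.3704; (135−90)/135 = 0.3333; (135−125)/135 = 0.0741.
Raised to α = 0.5: 0.79349; 0.76980; 0.74536; 0.72008; 0.60858; 0.57735; 0.27217.
Sum = 4.486827; FGT(0.5) = 4.486827 / 11 = 0.4079.

0.4079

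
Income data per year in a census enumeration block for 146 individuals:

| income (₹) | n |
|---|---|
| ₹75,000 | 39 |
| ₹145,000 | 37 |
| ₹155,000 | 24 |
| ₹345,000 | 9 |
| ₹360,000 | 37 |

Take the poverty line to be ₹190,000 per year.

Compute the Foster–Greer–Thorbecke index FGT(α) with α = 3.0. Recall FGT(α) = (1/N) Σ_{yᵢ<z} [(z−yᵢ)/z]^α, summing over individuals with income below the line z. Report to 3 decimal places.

Below z: 39×₹75,000, 37×₹145,000, 24×₹155,000 (q = 100 of N = 146).
Gap ratios (z−y)/z: (190000−75000)/190000 = 0.6053 (×39); (190000−145000)/190000 = 0.2368 (×37); (190000−155000)/190000 = 0.1842 (×24).
Raised to α = 3.0: 0.22173 (×39); 0.01329 (×37); 0.00625 (×24).
Sum = 9.289219; FGT(3.0) = 9.289219 / 146 = 0.064.

0.064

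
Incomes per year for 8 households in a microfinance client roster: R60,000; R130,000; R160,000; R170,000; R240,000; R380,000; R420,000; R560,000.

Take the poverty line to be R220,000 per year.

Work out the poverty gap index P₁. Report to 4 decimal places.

Incomes under z: R60,000, R130,000, R160,000, R170,000 (q = 4 of N = 8).
Shortfall ratios: (220000−60000)/220000 = 0.7273; (220000−130000)/220000 = 0.4091; (220000−160000)/220000 = 0.2727; (220000−170000)/220000 = 0.2273.
Σ = 1.636364. Dividing by the full population N = 8 gives P₁ = 0.2045.

0.2045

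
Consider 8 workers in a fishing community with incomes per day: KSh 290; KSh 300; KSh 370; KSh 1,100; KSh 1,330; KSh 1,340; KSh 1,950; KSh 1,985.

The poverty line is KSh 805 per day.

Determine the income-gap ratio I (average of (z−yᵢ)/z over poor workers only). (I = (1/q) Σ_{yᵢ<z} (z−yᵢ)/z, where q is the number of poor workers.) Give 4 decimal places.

Poor units: KSh 290, KSh 300, KSh 370 (q = 3 of N = 8).
Shortfall ratios (z−y)/z: 0.6398, 0.6273, 0.5404; sum = 1.807453.
The income-gap ratio divides by q (the poor only): 1.807453 / 3 = 0.6025.

0.6025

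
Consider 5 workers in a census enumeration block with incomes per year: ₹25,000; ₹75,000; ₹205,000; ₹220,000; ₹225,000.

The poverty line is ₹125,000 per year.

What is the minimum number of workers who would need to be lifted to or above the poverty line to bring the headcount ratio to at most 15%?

2

Currently q = 2 of N = 5 are below the line (H = 0.400).
A headcount ratio of at most 15% allows at most ⌊0.15 × 5⌋ = 0 poor workers.
So at least 2 − 0 = 2 must be lifted.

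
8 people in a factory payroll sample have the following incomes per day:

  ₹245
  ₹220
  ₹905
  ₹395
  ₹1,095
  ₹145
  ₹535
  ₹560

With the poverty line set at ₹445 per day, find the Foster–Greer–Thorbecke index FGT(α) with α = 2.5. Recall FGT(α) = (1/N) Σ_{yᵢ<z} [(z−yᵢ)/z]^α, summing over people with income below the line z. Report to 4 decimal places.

Below z: ₹145, ₹220, ₹245, ₹395 (q = 4 of N = 8).
Gap ratios (z−y)/z: (445−145)/445 = 0.6742; (445−220)/445 = 0.5056; (445−245)/445 = 0.4494; (445−395)/445 = 0.1124.
Raised to α = 2.5: 0.37317; 0.18178; 0.13542; 0.00423.
Sum = 0.694601; FGT(2.5) = 0.694601 / 8 = 0.0868.

0.0868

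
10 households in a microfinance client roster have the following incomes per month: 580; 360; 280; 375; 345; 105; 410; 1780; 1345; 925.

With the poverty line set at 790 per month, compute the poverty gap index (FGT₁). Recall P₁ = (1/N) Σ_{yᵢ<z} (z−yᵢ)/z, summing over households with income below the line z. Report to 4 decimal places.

0.3892

Poor units: 105, 280, 345, 360, 375, 410, 580 (q = 7 of N = 10).
Normalized shortfalls: (790−105)/790 = 0.8671; (790−280)/790 = 0.6456; (790−345)/790 = 0.5633; (790−360)/790 = 0.5443; (790−375)/790 = 0.5253; (790−410)/790 = 0.4810; (790−580)/790 = 0.2658.
Σ = 3.892405. Dividing by the full population N = 10 gives P₁ = 0.3892.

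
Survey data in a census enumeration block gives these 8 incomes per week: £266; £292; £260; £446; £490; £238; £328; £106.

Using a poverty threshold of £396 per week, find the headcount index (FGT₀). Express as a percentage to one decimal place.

6 of the 8 individuals have income below £396.
H = 6/8 = 75.0%.

75.0%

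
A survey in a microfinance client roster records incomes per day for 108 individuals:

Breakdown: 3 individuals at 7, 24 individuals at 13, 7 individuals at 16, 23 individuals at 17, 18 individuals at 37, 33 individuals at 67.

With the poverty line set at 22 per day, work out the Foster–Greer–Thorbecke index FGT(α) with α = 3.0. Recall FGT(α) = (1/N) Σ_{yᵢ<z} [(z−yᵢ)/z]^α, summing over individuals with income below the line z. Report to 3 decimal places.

Poor units: 3×7, 24×13, 7×16, 23×17 (q = 57 of N = 108).
Relative gaps: (22−7)/22 = 0.6818 (×3); (22−13)/22 = 0.4091 (×24); (22−16)/22 = 0.2727 (×7); (22−17)/22 = 0.2273 (×23).
Raised to α = 3.0: 0.31696 (×3); 0.06846 (×24); 0.02029 (×7); 0.01174 (×23).
Sum = 3.006011; FGT(3.0) = 3.006011 / 108 = 0.028.

0.028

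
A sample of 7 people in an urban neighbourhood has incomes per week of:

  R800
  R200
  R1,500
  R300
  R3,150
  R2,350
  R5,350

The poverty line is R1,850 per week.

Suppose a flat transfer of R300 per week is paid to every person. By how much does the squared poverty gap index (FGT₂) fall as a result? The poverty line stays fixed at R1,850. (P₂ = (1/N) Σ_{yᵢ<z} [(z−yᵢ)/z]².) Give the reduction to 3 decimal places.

Before: below the line — R200, R300, R800, R1,500; squared poverty gap index (FGT₂) = 0.26505.
After the R300 transfer: below the line — R500, R600, R1,100, R1,800; squared poverty gap index (FGT₂) = 0.16488.
Reduction = 0.26505 − 0.16488 = 0.100.

0.100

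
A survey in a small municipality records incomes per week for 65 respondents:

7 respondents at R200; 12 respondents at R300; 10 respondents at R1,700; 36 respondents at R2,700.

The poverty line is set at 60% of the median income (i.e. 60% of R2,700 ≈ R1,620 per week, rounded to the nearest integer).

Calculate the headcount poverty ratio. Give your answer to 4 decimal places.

0.2923

19 of the 65 respondents have income below R1,620.
H = 19/65 = 0.2923.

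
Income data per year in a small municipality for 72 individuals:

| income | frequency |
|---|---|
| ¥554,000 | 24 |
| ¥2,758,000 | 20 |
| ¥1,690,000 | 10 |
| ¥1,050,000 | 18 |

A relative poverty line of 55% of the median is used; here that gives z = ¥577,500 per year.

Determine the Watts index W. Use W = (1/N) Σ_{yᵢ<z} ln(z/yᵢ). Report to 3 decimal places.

Incomes under z: 24×¥554,000 (q = 24 of N = 72).
Log shortfalls: ln(577500/554000) = 0.0415 (×24).
W = 0.997050 / 72 = 0.014.

0.014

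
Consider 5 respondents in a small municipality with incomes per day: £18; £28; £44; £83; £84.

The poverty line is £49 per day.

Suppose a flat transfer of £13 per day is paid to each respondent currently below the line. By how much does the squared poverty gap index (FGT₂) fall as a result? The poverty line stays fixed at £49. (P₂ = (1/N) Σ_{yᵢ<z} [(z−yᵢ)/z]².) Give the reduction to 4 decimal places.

Before: below the line — £18, £28, £44; squared poverty gap index (FGT₂) = 0.118867.
After the £13 transfer: below the line — £31, £41; squared poverty gap index (FGT₂) = 0.032320.
Reduction = 0.118867 − 0.032320 = 0.0865.

0.0865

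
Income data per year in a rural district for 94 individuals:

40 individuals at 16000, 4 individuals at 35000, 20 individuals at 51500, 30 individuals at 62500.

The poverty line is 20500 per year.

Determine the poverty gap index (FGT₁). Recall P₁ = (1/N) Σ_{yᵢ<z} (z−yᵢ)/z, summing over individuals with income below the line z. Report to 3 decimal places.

Below the line: 40×16000 (q = 40 of N = 94).
Shortfall ratios: (20500−16000)/20500 = 0.2195 (×40).
Sum of shortfalls = 8.780488; P₁ averages over all N: 8.780488 / 94 = 0.093.

0.093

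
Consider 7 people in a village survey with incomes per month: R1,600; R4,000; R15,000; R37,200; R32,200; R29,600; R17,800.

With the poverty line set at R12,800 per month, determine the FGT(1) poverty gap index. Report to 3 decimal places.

0.223

Incomes under z: R1,600, R4,000 (q = 2 of N = 7).
Relative gaps: (12800−1600)/12800 = 0.8750; (12800−4000)/12800 = 0.6875.
Sum of shortfalls = 1.562500; P₁ averages over all N: 1.562500 / 7 = 0.223.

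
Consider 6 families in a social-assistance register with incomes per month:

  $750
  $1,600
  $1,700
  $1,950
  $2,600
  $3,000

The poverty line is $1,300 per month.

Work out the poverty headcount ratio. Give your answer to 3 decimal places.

0.167

1 of the 6 families have income below $1,300.
H = 1/6 = 0.167.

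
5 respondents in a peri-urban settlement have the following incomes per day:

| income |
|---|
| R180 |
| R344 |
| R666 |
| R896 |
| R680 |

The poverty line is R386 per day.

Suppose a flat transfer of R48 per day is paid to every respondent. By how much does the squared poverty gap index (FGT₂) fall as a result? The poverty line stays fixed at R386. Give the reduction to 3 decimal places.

Before: below the line — R180, R344; squared poverty gap index (FGT₂) = 0.05933.
After the R48 transfer: below the line — R228; squared poverty gap index (FGT₂) = 0.03351.
Reduction = 0.05933 − 0.03351 = 0.026.

0.026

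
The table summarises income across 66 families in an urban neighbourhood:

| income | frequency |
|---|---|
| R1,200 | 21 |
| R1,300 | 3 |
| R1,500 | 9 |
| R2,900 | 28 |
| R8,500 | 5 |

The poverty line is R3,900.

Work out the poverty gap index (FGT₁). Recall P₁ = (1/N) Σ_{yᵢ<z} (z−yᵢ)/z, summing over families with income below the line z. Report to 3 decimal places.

0.443

Below z: 21×R1,200, 3×R1,300, 9×R1,500, 28×R2,900 (q = 61 of N = 66).
Relative gaps: (3900−1200)/3900 = 0.6923 (×21); (3900−1300)/3900 = 0.6667 (×3); (3900−1500)/3900 = 0.6154 (×9); (3900−2900)/3900 = 0.2564 (×28).
Sum of shortfalls = 29.256410; P₁ averages over all N: 29.256410 / 66 = 0.443.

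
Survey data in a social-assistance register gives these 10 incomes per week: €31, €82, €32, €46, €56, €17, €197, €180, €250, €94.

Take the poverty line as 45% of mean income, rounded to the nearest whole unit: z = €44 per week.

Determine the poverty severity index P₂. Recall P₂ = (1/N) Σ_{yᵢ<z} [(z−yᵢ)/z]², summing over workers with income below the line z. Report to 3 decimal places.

0.054

Incomes under z: €17, €31, €32 (q = 3 of N = 10).
Shortfall ratios: (44−17)/44 = 0.6136; (44−31)/44 = 0.2955; (44−32)/44 = 0.2727.
Squared: 0.3765; 0.0873; 0.0744.
Sum = 0.538223; P₂ = 0.538223 / 10 = 0.054.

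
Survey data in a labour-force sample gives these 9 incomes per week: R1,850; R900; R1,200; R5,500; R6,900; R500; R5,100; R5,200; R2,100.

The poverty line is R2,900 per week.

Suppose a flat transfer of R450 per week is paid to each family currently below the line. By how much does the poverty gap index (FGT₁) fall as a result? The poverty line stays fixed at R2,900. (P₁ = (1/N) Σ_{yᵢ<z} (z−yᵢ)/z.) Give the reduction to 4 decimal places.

0.0862

Before: below the line — R500, R900, R1,200, R1,850, R2,100; poverty gap index (FGT₁) = 0.304598.
After the R450 transfer: below the line — R950, R1,350, R1,650, R2,300, R2,550; poverty gap index (FGT₁) = 0.218391.
Reduction = 0.304598 − 0.218391 = 0.0862.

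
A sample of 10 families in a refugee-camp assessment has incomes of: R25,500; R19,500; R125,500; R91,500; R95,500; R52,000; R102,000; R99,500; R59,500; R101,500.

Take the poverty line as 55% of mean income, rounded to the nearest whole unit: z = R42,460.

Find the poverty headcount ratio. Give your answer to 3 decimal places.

0.200

2 of the 10 families have income below R42,460.
H = 2/10 = 0.200.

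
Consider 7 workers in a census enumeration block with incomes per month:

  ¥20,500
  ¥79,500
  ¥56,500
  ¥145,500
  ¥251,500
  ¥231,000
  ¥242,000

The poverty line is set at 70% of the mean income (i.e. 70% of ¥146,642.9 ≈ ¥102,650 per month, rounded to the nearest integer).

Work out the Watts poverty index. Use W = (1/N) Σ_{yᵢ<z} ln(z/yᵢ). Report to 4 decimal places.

Incomes under z: ¥20,500, ¥56,500, ¥79,500 (q = 3 of N = 7).
Log shortfalls: ln(102650/20500) = 1.6109; ln(102650/56500) = 0.5971; ln(102650/79500) = 0.2556.
W = 2.463553 / 7 = 0.3519.

0.3519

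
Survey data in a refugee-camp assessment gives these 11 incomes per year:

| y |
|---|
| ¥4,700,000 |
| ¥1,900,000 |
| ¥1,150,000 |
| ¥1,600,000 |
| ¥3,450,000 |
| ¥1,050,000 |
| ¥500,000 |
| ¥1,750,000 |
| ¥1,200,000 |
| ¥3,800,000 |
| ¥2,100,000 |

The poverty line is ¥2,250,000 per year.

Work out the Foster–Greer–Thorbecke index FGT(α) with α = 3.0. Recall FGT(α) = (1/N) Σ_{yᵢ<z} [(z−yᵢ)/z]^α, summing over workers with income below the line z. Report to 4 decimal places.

Below the line: ¥500,000, ¥1,050,000, ¥1,150,000, ¥1,200,000, ¥1,600,000, ¥1,750,000, ¥1,900,000, ¥2,100,000 (q = 8 of N = 11).
Relative gaps: (2250000−500000)/2250000 = 0.7778; (2250000−1050000)/2250000 = 0.5333; (2250000−1150000)/2250000 = 0.4889; (2250000−1200000)/2250000 = 0.4667; (2250000−1600000)/2250000 = 0.2889; (2250000−1750000)/2250000 = 0.2222; (2250000−1900000)/2250000 = 0.1556; (2250000−2100000)/2250000 = 0.0667.
Raised to α = 3.0: 0.47051; 0.15170; 0.11685; 0.10163; 0.02411; 0.01097; 0.00376; 0.00030.
Sum = 0.879835; FGT(3.0) = 0.879835 / 11 = 0.0800.

0.0800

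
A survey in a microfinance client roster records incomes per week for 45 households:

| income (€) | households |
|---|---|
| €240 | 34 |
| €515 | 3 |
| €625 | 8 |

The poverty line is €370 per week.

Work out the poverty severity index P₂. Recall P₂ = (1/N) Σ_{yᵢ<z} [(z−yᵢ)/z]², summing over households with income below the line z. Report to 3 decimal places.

Poor units: 34×€240 (q = 34 of N = 45).
Relative gaps: (370−240)/370 = 0.3514 (×34).
Squared: 0.1234 (×34).
Sum = 4.197224; P₂ = 4.197224 / 45 = 0.093.

0.093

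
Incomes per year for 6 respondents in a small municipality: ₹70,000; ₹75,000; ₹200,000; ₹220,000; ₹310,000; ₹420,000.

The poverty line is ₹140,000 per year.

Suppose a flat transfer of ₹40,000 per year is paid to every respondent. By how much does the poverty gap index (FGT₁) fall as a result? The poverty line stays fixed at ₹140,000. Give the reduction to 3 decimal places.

Before: below the line — ₹70,000, ₹75,000; poverty gap index (FGT₁) = 0.16071.
After the ₹40,000 transfer: below the line — ₹110,000, ₹115,000; poverty gap index (FGT₁) = 0.06548.
Reduction = 0.16071 − 0.06548 = 0.095.

0.095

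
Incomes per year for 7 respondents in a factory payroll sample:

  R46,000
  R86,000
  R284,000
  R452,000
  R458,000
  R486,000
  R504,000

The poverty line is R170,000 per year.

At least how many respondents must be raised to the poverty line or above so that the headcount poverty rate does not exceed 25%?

1

Currently q = 2 of N = 7 are below the line (H = 0.286).
A headcount ratio of at most 25% allows at most ⌊0.25 × 7⌋ = 1 poor respondents.
So at least 2 − 1 = 1 must be lifted.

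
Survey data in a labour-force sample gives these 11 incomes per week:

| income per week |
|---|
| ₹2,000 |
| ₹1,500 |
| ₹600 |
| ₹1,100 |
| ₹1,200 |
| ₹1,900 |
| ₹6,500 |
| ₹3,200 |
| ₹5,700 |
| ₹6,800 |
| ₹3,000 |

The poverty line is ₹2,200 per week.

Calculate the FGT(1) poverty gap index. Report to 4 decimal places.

0.2025

Below the line: ₹600, ₹1,100, ₹1,200, ₹1,500, ₹1,900, ₹2,000 (q = 6 of N = 11).
Gap ratios (z−y)/z: (2200−600)/2200 = 0.7273; (2200−1100)/2200 = 0.5000; (2200−1200)/2200 = 0.4545; (2200−1500)/2200 = 0.3182; (2200−1900)/2200 = 0.1364; (2200−2000)/2200 = 0.0909.
Sum of shortfalls = 2.227273; P₁ averages over all N: 2.227273 / 11 = 0.2025.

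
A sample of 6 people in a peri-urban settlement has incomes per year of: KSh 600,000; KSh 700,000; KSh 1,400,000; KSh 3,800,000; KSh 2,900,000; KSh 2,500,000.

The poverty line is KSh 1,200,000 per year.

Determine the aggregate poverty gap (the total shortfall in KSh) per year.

KSh 1,100,000

Below the line: KSh 600,000, KSh 700,000 (q = 2 of N = 6).
Individual gaps: 1200000−600000 = 600000; 1200000−700000 = 500000.
Aggregate gap = KSh 1,100,000.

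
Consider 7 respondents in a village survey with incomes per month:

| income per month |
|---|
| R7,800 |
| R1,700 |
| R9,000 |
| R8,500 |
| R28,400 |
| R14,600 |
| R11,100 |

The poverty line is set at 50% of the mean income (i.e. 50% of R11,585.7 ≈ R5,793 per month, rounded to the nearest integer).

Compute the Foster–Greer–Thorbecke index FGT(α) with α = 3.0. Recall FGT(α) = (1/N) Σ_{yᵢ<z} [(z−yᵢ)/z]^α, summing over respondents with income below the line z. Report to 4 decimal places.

0.0504

Incomes under z: R1,700 (q = 1 of N = 7).
Shortfall ratios: (5793−1700)/5793 = 0.7065.
Raised to α = 3.0: 0.35271.
Sum = 0.352707; FGT(3.0) = 0.352707 / 7 = 0.0504.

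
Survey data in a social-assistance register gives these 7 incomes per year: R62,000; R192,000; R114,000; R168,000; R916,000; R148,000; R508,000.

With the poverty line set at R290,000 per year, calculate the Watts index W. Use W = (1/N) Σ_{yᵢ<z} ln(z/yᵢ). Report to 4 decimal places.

Poor units: R62,000, R114,000, R148,000, R168,000, R192,000 (q = 5 of N = 7).
Log shortfalls: ln(290000/62000) = 1.5427; ln(290000/114000) = 0.9337; ln(290000/148000) = 0.6727; ln(290000/168000) = 0.5459; ln(290000/192000) = 0.4124.
W = 4.107400 / 7 = 0.5868.

0.5868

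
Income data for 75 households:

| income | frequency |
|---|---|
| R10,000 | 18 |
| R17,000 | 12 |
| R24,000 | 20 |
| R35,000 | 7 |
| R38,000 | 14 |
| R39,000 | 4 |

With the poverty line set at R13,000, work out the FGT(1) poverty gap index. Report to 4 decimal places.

0.0554

Incomes under z: 18×R10,000 (q = 18 of N = 75).
Normalized shortfalls: (13000−10000)/13000 = 0.2308 (×18).
Σ = 4.153846. Dividing by the full population N = 75 gives P₁ = 0.0554.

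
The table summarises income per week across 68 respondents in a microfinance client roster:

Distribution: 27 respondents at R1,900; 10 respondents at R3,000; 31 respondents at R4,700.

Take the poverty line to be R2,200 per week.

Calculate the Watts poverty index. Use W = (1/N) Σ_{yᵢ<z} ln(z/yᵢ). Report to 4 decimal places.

0.0582

Below the line: 27×R1,900 (q = 27 of N = 68).
Log gaps: ln(2200/1900) = 0.1466 (×27).
W = 3.958294 / 68 = 0.0582.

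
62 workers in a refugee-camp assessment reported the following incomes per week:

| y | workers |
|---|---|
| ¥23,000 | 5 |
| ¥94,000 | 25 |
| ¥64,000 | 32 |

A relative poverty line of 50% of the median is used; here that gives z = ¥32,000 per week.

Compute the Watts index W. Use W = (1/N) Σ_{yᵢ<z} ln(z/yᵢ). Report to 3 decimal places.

0.027

Below the line: 5×¥23,000 (q = 5 of N = 62).
Log shortfalls: ln(32000/23000) = 0.3302 (×5).
W = 1.651208 / 62 = 0.027.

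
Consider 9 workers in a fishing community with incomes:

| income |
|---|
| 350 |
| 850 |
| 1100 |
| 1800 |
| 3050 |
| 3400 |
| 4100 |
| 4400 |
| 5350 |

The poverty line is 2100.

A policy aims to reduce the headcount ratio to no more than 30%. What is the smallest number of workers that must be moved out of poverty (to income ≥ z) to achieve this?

4 of the 9 workers are poor, so H = 4/9 = 0.444.
A headcount ratio of at most 30% allows at most ⌊0.30 × 9⌋ = 2 poor workers.
So at least 4 − 2 = 2 must be lifted.

2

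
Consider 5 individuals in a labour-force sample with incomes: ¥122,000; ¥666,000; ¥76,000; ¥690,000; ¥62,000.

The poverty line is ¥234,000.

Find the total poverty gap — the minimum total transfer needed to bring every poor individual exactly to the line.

Incomes under z: ¥62,000, ¥76,000, ¥122,000 (q = 3 of N = 5).
Individual gaps: 234000−62000 = 172000; 234000−76000 = 158000; 234000−122000 = 112000.
Aggregate gap = ¥442,000.

¥442,000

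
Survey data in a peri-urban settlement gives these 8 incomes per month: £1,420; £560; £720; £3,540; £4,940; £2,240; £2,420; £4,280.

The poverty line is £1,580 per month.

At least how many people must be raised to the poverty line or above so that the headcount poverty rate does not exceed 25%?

1

3 of the 8 people are poor, so H = 3/8 = 0.375.
A headcount ratio of at most 25% allows at most ⌊0.25 × 8⌋ = 2 poor people.
So at least 3 − 2 = 1 must be lifted.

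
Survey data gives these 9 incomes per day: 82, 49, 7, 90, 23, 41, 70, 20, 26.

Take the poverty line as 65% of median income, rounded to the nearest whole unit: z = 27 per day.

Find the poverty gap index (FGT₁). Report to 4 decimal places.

0.1317

Poor units: 7, 20, 23, 26 (q = 4 of N = 9).
Shortfall ratios: (27−7)/27 = 0.7407; (27−20)/27 = 0.2593; (27−23)/27 = 0.1481; (27−26)/27 = 0.0370.
Sum of shortfalls = 1.185185; P₁ averages over all N: 1.185185 / 9 = 0.1317.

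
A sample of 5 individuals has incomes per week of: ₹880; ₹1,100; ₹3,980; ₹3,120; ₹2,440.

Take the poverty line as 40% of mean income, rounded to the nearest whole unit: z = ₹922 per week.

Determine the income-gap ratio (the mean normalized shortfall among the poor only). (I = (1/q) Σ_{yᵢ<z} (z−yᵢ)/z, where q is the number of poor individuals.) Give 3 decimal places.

0.046

Incomes under z: ₹880 (q = 1 of N = 5).
Shortfall ratios (z−y)/z: 0.0456; sum = 0.045553.
I averages over the q = 1 poor units only: 0.045553 / 1 = 0.046.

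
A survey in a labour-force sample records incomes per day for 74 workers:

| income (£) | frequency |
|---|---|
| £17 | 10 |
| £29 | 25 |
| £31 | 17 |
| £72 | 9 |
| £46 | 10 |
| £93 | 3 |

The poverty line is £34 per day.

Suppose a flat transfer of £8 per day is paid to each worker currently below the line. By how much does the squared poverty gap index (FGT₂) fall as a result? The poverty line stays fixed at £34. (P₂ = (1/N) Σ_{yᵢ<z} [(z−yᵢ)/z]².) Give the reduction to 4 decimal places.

0.0334

Before: below the line — 10×£17, 25×£29, 17×£31; squared poverty gap index (FGT₂) = 0.042879.
After the £8 transfer: below the line — 10×£25; squared poverty gap index (FGT₂) = 0.009469.
Reduction = 0.042879 − 0.009469 = 0.0334.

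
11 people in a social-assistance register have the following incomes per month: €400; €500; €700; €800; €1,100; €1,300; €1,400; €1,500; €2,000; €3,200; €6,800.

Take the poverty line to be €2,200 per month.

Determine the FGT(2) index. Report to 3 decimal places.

Below the line: €400, €500, €700, €800, €1,100, €1,300, €1,400, €1,500, €2,000 (q = 9 of N = 11).
Normalized shortfalls: (2200−400)/2200 = 0.8182; (2200−500)/2200 = 0.7727; (2200−700)/2200 = 0.6818; (2200−800)/2200 = 0.6364; (2200−1100)/2200 = 0.5000; (2200−1300)/2200 = 0.4091; (2200−1400)/2200 = 0.3636; (2200−1500)/2200 = 0.3182; (2200−2000)/2200 = 0.0909.
Squared: 0.6694; 0.5971; 0.4649; 0.4050; 0.2500; 0.1674; 0.1322; 0.1012; 0.0083.
Sum = 2.795455; P₂ = 2.795455 / 11 = 0.254.

0.254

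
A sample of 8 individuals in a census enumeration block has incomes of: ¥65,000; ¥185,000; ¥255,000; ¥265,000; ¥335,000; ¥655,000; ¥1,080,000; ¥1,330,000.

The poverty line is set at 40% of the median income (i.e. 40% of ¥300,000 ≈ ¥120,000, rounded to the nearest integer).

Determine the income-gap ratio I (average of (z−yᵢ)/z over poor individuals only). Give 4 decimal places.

Incomes under z: ¥65,000 (q = 1 of N = 8).
Shortfall ratios (z−y)/z: 0.4583; sum = 0.458333.
The income-gap ratio divides by q (the poor only): 0.458333 / 1 = 0.4583.

0.4583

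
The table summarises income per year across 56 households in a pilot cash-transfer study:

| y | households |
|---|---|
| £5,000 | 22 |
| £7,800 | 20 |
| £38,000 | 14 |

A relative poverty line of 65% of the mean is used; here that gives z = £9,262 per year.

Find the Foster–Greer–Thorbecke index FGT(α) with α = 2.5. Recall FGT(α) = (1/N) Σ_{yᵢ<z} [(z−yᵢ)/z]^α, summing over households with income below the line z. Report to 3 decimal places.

Incomes under z: 22×£5,000, 20×£7,800 (q = 42 of N = 56).
Shortfall ratios: (9262−5000)/9262 = 0.4602 (×22); (9262−7800)/9262 = 0.1578 (×20).
Raised to α = 2.5: 0.14364 (×22); 0.00990 (×20).
Sum = 3.358040; FGT(2.5) = 3.358040 / 56 = 0.060.

0.060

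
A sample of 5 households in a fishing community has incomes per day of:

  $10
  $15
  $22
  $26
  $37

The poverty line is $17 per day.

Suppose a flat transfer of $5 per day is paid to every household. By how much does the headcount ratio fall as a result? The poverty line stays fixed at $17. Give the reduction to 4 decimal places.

0.2000

Before: below the line — $10, $15; headcount ratio = 0.400000.
After the $5 transfer: below the line — $15; headcount ratio = 0.200000.
Reduction = 0.400000 − 0.200000 = 0.2000.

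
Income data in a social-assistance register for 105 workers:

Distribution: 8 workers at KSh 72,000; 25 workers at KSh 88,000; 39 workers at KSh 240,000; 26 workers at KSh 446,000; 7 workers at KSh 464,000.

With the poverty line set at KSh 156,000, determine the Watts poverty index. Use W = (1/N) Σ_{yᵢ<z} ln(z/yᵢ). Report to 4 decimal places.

0.1952

Poor units: 8×KSh 72,000, 25×KSh 88,000 (q = 33 of N = 105).
ln(z/y) terms: ln(156000/72000) = 0.7732 (×8); ln(156000/88000) = 0.5725 (×25).
W = 20.498499 / 105 = 0.1952.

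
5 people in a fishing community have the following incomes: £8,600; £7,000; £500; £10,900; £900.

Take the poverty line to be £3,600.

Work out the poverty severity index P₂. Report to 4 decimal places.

Incomes under z: £500, £900 (q = 2 of N = 5).
Normalized shortfalls: (3600−500)/3600 = 0.8611; (3600−900)/3600 = 0.7500.
Squared: 0.7415; 0.5625.
Sum = 1.304012; P₂ = 1.304012 / 5 = 0.2608.

0.2608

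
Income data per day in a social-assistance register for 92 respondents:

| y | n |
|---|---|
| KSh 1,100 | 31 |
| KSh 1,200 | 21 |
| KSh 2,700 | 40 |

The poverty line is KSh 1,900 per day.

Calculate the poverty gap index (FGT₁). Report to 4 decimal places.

Below the line: 31×KSh 1,100, 21×KSh 1,200 (q = 52 of N = 92).
Shortfall ratios: (1900−1100)/1900 = 0.4211 (×31); (1900−1200)/1900 = 0.3684 (×21).
Sum of shortfalls = 20.789474; P₁ averages over all N: 20.789474 / 92 = 0.2260.

0.2260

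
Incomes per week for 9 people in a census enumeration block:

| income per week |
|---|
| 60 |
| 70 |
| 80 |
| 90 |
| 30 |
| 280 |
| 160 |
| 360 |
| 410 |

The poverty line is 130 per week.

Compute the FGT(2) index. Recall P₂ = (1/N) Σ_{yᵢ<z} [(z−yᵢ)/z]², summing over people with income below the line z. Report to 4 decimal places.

Incomes under z: 30, 60, 70, 80, 90 (q = 5 of N = 9).
Normalized shortfalls: (130−30)/130 = 0.7692; (130−60)/130 = 0.5385; (130−70)/130 = 0.4615; (130−80)/130 = 0.3846; (130−90)/130 = 0.3077.
Squared: 0.5917; 0.2899; 0.2130; 0.1479; 0.0947.
Sum = 1.337278; P₂ = 1.337278 / 9 = 0.1486.

0.1486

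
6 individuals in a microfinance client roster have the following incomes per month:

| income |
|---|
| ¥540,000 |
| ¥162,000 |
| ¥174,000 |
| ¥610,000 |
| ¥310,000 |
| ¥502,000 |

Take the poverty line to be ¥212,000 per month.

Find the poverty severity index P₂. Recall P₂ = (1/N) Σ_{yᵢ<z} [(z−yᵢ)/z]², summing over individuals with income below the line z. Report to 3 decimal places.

0.015

Below z: ¥162,000, ¥174,000 (q = 2 of N = 6).
Shortfall ratios: (212000−162000)/212000 = 0.2358; (212000−174000)/212000 = 0.1792.
Squared: 0.0556; 0.0321.
Sum = 0.087754; P₂ = 0.087754 / 6 = 0.015.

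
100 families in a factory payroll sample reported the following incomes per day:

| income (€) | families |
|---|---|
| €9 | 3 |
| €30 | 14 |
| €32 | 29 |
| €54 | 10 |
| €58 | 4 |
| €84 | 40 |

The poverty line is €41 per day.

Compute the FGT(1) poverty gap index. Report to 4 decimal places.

0.1246

Poor units: 3×€9, 14×€30, 29×€32 (q = 46 of N = 100).
Relative gaps: (41−9)/41 = 0.7805 (×3); (41−30)/41 = 0.2683 (×14); (41−32)/41 = 0.2195 (×29).
Sum of shortfalls = 12.463415; P₁ averages over all N: 12.463415 / 100 = 0.1246.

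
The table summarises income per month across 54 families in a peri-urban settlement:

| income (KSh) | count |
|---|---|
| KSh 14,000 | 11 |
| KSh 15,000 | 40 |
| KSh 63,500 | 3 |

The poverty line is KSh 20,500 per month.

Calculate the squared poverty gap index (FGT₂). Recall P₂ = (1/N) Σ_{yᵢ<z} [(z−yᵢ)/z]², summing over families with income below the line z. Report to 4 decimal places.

Incomes under z: 11×KSh 14,000, 40×KSh 15,000 (q = 51 of N = 54).
Gap ratios (z−y)/z: (20500−14000)/20500 = 0.3171 (×11); (20500−15000)/20500 = 0.2683 (×40).
Squared: 0.1005 (×11); 0.0720 (×40).
Sum = 3.985128; P₂ = 3.985128 / 54 = 0.0738.

0.0738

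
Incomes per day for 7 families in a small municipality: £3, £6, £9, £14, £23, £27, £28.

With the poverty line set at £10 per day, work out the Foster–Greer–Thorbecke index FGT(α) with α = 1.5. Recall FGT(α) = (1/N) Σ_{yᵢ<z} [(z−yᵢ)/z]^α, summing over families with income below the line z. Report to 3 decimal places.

0.124

Poor units: £3, £6, £9 (q = 3 of N = 7).
Gap ratios (z−y)/z: (10−3)/10 = 0.7000; (10−6)/10 = 0.4000; (10−9)/10 = 0.1000.
Raised to α = 1.5: 0.58566; 0.25298; 0.03162.
Sum = 0.870267; FGT(1.5) = 0.870267 / 7 = 0.124.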